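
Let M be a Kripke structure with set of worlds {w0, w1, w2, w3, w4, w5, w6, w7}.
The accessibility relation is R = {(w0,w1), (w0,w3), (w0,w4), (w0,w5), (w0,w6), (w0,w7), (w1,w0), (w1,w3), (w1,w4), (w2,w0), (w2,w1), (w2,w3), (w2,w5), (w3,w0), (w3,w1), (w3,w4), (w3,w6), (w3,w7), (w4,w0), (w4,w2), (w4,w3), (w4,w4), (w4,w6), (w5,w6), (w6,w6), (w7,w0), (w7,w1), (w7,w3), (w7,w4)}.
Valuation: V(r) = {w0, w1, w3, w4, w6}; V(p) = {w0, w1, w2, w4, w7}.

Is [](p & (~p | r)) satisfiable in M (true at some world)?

Let φ = [](p & (~p | r)). Evaluate φ at each world:
  w0 (successors {w1, w3, w4, w5, w6, w7}): φ is false.
  w1 (successors {w0, w3, w4}): φ is false.
  w2 (successors {w0, w1, w3, w5}): φ is false.
  w3 (successors {w0, w1, w4, w6, w7}): φ is false.
  w4 (successors {w0, w2, w3, w4, w6}): φ is false.
  w5 (successors {w6}): φ is false.
  w6 (successors {w6}): φ is false.
  w7 (successors {w0, w1, w3, w4}): φ is false.
For instance, at w0:
  At w0: [](p & (~p | r)) requires p & (~p | r) at every successor {w1, w3, w4, w5, w6, w7}.
    p & (~p | r) fails at w3, so [](p & (~p | r)) is false at w0.

No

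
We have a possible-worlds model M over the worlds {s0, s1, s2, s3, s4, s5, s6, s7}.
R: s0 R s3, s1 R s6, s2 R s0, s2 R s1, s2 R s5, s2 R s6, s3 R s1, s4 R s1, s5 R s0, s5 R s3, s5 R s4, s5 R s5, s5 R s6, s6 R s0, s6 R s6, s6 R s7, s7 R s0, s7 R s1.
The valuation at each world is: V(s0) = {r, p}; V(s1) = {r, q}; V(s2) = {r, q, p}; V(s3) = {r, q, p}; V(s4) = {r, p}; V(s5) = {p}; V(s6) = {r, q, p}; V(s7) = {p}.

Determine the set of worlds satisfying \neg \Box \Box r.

s1, s2, s5, s6

Let φ = \neg \Box \Box r. Evaluate φ at each world:
  s0 (successors {s3}): φ is false.
  s1 (successors {s6}): φ is true.
  s2 (successors {s0, s1, s5, s6}): φ is true.
  s3 (successors {s1}): φ is false.
  s4 (successors {s1}): φ is false.
  s5 (successors {s0, s3, s4, s5, s6}): φ is true.
  s6 (successors {s0, s6, s7}): φ is true.
  s7 (successors {s0, s1}): φ is false.
For instance, at s1:
  At s1: \Box \Box r is false, so \neg \Box \Box r is true.
    At s1: \Box \Box r requires \Box r at every successor {s6}.
      \Box r fails at s6, so \Box \Box r is false at s1.
Satisfying worlds: {s1, s2, s5, s6}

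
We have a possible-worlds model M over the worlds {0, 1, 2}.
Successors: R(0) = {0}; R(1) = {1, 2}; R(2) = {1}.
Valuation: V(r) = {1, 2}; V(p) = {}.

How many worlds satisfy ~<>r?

1

Recall that <>ψ holds at a world iff ψ holds at some accessible world.
Let φ = ~<>r. Evaluate φ at each world:
  0 (successors {0}): φ is true.
  1 (successors {1, 2}): φ is false.
  2 (successors {1}): φ is false.
For instance, at 0:
  At 0: <>r is false, so ~<>r is true.
    At 0: <>r requires r at some successor in {0}.
      At 0: r is false.
    So <>r is false at 0.
Satisfying worlds: {0}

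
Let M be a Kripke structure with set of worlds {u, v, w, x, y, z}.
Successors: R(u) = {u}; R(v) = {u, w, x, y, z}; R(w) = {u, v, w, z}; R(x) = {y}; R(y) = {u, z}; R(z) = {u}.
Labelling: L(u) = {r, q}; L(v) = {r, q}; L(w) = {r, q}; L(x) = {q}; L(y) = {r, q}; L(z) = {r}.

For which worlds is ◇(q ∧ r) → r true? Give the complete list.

Let φ = ◇(q ∧ r) → r. Evaluate φ at each world:
  u (successors {u}): φ is true.
  v (successors {u, w, x, y, z}): φ is true.
  w (successors {u, v, w, z}): φ is true.
  x (successors {y}): φ is false.
  y (successors {u, z}): φ is true.
  z (successors {u}): φ is true.
For instance, at w:
  At w: ◇(q ∧ r) is true, r is true, so ◇(q ∧ r) → r is true.
    At w: ◇(q ∧ r) requires q ∧ r at some successor in {u, v, w, z}.
      q ∧ r holds at u, so ◇(q ∧ r) is true at w.
Satisfying worlds: {u, v, w, y, z}

u, v, w, y, z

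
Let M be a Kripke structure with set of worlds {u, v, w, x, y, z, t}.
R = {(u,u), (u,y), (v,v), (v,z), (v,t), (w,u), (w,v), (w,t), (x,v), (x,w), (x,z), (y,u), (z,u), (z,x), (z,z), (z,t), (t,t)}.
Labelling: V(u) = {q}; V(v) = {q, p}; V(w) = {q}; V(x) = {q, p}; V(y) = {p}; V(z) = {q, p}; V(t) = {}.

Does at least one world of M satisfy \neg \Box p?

Yes

Let φ = \neg \Box p. Evaluate φ at each world:
  u (successors {u, y}): φ is true.
  v (successors {v, z, t}): φ is true.
  w (successors {u, v, t}): φ is true.
  x (successors {v, w, z}): φ is true.
  y (successors {u}): φ is true.
  z (successors {u, x, z, t}): φ is true.
  t (successors {t}): φ is true.
Detail at u (witness):
  At u: \Box p is false, so \neg \Box p is true.
    At u: \Box p requires p at every successor {u, y}.
      p fails at u, so \Box p is false at u.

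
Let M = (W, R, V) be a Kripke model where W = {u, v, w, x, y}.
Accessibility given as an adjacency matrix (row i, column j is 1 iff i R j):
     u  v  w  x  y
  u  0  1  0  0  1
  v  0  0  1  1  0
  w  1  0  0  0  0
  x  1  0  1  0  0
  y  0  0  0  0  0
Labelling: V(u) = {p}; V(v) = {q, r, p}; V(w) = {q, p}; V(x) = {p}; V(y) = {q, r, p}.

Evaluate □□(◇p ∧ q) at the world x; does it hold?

At x: □□(◇p ∧ q) requires □(◇p ∧ q) at every successor {u, w}.
  □(◇p ∧ q) fails at u, so □□(◇p ∧ q) is false at x.
    At u: □(◇p ∧ q) requires ◇p ∧ q at every successor {v, y}.
      ◇p ∧ q fails at y, so □(◇p ∧ q) is false at u.

No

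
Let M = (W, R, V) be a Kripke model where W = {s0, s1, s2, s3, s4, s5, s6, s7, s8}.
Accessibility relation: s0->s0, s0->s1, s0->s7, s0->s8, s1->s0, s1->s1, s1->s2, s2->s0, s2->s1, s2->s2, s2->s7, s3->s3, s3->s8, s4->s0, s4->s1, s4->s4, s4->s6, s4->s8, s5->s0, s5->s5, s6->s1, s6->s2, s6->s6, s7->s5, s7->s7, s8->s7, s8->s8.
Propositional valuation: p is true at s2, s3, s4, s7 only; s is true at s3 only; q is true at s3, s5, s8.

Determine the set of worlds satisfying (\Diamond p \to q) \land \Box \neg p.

Let φ = (\Diamond p \to q) \land \Box \neg p. Evaluate φ at each world:
  s0 (successors {s0, s1, s7, s8}): φ is false.
  s1 (successors {s0, s1, s2}): φ is false.
  s2 (successors {s0, s1, s2, s7}): φ is false.
  s3 (successors {s3, s8}): φ is false.
  s4 (successors {s0, s1, s4, s6, s8}): φ is false.
  s5 (successors {s0, s5}): φ is true.
  s6 (successors {s1, s2, s6}): φ is false.
  s7 (successors {s5, s7}): φ is false.
  s8 (successors {s7, s8}): φ is false.
For instance, at s6:
  At s6: \Diamond p \to q is false, \Box \neg p is false, so (\Diamond p \to q) \land \Box \neg p is false.
    At s6: \Diamond p is true, q is false, so \Diamond p \to q is false.
      At s6: \Diamond p requires p at some successor in {s1, s2, s6}.
        p holds at s2, so \Diamond p is true at s6.
    At s6: \Box \neg p requires \neg p at every successor {s1, s2, s6}.
      \neg p fails at s2, so \Box \neg p is false at s6.
Satisfying worlds: {s5}

s5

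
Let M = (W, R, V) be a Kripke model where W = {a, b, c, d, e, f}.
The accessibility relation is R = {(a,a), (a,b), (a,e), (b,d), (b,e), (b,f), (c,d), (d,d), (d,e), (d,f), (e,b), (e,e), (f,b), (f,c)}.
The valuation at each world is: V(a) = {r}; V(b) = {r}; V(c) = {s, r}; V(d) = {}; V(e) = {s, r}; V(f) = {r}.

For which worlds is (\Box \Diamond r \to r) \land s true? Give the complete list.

Let φ = (\Box \Diamond r \to r) \land s. Evaluate φ at each world:
  a (successors {a, b, e}): φ is false.
  b (successors {d, e, f}): φ is false.
  c (successors {d}): φ is true.
  d (successors {d, e, f}): φ is false.
  e (successors {b, e}): φ is true.
  f (successors {b, c}): φ is false.
For instance, at b:
  At b: \Box \Diamond r \to r is true, s is false, so (\Box \Diamond r \to r) \land s is false.
    At b: \Box \Diamond r is true, r is true, so \Box \Diamond r \to r is true.
      At b: \Box \Diamond r requires \Diamond r at every successor {d, e, f}.
        At d: \Diamond r is true.
        At e: \Diamond r is true.
        At f: \Diamond r is true.
      So \Box \Diamond r is true at b.
Satisfying worlds: {c, e}

c, e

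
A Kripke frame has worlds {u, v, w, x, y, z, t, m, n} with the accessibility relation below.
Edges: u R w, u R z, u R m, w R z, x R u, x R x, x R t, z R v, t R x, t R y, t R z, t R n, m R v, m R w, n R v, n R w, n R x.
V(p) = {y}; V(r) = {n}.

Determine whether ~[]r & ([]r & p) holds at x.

No

At x: ~[]r is true, []r & p is false, so ~[]r & ([]r & p) is false.
  At x: []r is false, so ~[]r is true.
    At x: []r requires r at every successor {u, x, t}.
      r fails at u, so []r is false at x.
  At x: []r is false, p is false, so []r & p is false.
    At x: []r requires r at every successor {u, x, t}.
      r fails at u, so []r is false at x.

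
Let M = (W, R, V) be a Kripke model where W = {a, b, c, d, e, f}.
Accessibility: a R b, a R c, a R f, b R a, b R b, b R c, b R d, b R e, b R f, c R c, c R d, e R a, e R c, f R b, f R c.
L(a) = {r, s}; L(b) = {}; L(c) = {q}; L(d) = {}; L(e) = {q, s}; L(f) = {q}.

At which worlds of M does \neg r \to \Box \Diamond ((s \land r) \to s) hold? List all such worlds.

a, d, e, f

Let φ = \neg r \to \Box \Diamond ((s \land r) \to s). Evaluate φ at each world:
  a (successors {b, c, f}): φ is true.
  b (successors {a, b, c, d, e, f}): φ is false.
  c (successors {c, d}): φ is false.
  d (successors ∅): φ is true.
  e (successors {a, c}): φ is true.
  f (successors {b, c}): φ is true.
For instance, at e:
  At e: \neg r is true, \Box \Diamond ((s \land r) \to s) is true, so \neg r \to \Box \Diamond ((s \land r) \to s) is true.
    At e: \Box \Diamond ((s \land r) \to s) requires \Diamond ((s \land r) \to s) at every successor {a, c}.
      At a: \Diamond ((s \land r) \to s) is true.
      At c: \Diamond ((s \land r) \to s) is true.
    So \Box \Diamond ((s \land r) \to s) is true at e.
Satisfying worlds: {a, d, e, f}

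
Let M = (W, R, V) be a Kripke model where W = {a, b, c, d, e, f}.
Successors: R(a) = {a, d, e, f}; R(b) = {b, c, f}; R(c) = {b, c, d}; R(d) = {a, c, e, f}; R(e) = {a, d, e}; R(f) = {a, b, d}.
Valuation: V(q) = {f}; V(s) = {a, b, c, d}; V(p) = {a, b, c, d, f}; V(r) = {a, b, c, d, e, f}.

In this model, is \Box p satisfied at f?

Recall that \Box ψ holds at a world iff ψ holds at every accessible world, and \Diamond ψ holds iff ψ holds at some accessible world.
At f: \Box p requires p at every successor {a, b, d}.
  At a: p is true.
  At b: p is true.
  At d: p is true.
So \Box p is true at f.

Yes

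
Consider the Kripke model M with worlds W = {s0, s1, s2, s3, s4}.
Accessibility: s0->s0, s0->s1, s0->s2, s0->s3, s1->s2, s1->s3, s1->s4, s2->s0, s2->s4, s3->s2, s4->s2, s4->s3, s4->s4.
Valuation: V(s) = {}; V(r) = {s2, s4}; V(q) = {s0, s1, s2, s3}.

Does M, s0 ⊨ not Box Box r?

Yes

At s0: Box Box r is false, so not Box Box r is true.
  At s0: Box Box r requires Box r at every successor {s0, s1, s2, s3}.
    Box r fails at s0, so Box Box r is false at s0.
      At s0: Box r requires r at every successor {s0, s1, s2, s3}.
        r fails at s0, so Box r is false at s0.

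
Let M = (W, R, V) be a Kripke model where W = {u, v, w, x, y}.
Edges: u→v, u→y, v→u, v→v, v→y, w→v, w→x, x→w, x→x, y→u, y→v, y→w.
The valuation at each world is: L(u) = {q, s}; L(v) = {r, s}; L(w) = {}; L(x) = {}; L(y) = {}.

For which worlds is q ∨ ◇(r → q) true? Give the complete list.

u, v, w, x, y

Let φ = q ∨ ◇(r → q). Evaluate φ at each world:
  u (successors {v, y}): φ is true.
  v (successors {u, v, y}): φ is true.
  w (successors {v, x}): φ is true.
  x (successors {w, x}): φ is true.
  y (successors {u, v, w}): φ is true.
For instance, at x:
  At x: q is false, ◇(r → q) is true, so q ∨ ◇(r → q) is true.
    At x: ◇(r → q) requires r → q at some successor in {w, x}.
      r → q holds at w, so ◇(r → q) is true at x.
Satisfying worlds: {u, v, w, x, y}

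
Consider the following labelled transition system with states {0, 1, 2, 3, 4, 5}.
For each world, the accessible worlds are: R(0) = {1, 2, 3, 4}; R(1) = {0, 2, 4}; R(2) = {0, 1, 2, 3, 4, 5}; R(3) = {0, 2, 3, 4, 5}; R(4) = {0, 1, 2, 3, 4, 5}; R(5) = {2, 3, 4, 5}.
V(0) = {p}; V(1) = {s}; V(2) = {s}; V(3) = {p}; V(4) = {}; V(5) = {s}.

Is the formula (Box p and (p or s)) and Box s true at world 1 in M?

Recall that Box ψ holds at a world iff ψ holds at every accessible world, and Dia ψ holds iff ψ holds at some accessible world.
At 1: Box p and (p or s) is false, Box s is false, so (Box p and (p or s)) and Box s is false.
  At 1: Box p is false, p or s is true, so Box p and (p or s) is false.
    At 1: Box p requires p at every successor {0, 2, 4}.
      p fails at 2, so Box p is false at 1.
  At 1: Box s requires s at every successor {0, 2, 4}.
    s fails at 0, so Box s is false at 1.

No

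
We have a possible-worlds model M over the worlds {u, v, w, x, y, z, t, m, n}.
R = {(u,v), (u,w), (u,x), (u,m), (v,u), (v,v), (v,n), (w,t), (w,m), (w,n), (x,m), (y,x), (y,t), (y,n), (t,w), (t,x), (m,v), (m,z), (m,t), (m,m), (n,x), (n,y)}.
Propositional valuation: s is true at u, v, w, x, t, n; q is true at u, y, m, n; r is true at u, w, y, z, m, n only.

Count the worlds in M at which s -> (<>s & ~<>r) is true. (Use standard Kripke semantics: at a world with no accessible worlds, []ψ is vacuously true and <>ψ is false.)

3

Let φ = s -> (<>s & ~<>r). Evaluate φ at each world:
  u (successors {v, w, x, m}): φ is false.
  v (successors {u, v, n}): φ is false.
  w (successors {t, m, n}): φ is false.
  x (successors {m}): φ is false.
  y (successors {x, t, n}): φ is true.
  z (successors ∅): φ is true.
  t (successors {w, x}): φ is false.
  m (successors {v, z, t, m}): φ is true.
  n (successors {x, y}): φ is false.
For instance, at v:
  At v: s is true, <>s & ~<>r is false, so s -> (<>s & ~<>r) is false.
    At v: <>s is true, ~<>r is false, so <>s & ~<>r is false.
      At v: <>s requires s at some successor in {u, v, n}.
        s holds at u, so <>s is true at v.
      At v: <>r is true, so ~<>r is false.
Satisfying worlds: {y, z, m}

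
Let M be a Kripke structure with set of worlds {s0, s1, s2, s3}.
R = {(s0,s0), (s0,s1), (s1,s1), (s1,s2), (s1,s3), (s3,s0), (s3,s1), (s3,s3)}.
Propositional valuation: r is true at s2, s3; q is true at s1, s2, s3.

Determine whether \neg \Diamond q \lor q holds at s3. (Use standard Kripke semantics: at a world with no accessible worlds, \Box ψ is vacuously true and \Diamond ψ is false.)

Yes

At s3: \neg \Diamond q is false, q is true, so \neg \Diamond q \lor q is true.
  At s3: \Diamond q is true, so \neg \Diamond q is false.
    At s3: \Diamond q requires q at some successor in {s0, s1, s3}.
      q holds at s1, so \Diamond q is true at s3.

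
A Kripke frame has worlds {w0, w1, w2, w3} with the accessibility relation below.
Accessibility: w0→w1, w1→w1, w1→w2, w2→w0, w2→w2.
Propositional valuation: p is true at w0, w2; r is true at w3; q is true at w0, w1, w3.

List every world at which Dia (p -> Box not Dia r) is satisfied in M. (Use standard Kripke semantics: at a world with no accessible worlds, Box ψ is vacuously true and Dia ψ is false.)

w0, w1, w2

Recall that Box ψ holds at a world iff ψ holds at every accessible world, and Dia ψ holds iff ψ holds at some accessible world.
Let φ = Dia (p -> Box not Dia r). Evaluate φ at each world:
  w0 (successors {w1}): φ is true.
  w1 (successors {w1, w2}): φ is true.
  w2 (successors {w0, w2}): φ is true.
  w3 (successors ∅): φ is false.
For instance, at w2:
  At w2: Dia (p -> Box not Dia r) requires p -> Box not Dia r at some successor in {w0, w2}.
    p -> Box not Dia r holds at w0, so Dia (p -> Box not Dia r) is true at w2.
      At w0: p is true, Box not Dia r is true, so p -> Box not Dia r is true.
Satisfying worlds: {w0, w1, w2}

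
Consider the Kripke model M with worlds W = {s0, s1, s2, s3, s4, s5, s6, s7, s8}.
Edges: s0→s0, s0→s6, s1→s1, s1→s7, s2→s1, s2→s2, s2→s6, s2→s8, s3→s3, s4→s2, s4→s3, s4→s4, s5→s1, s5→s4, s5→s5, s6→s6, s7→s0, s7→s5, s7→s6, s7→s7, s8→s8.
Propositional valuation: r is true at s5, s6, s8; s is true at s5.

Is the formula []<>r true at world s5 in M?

No

At s5: []<>r requires <>r at every successor {s1, s4, s5}.
  <>r fails at s1, so []<>r is false at s5.
    At s1: <>r requires r at some successor in {s1, s7}.
      At s1: r is false.
      At s7: r is false.
    So <>r is false at s1.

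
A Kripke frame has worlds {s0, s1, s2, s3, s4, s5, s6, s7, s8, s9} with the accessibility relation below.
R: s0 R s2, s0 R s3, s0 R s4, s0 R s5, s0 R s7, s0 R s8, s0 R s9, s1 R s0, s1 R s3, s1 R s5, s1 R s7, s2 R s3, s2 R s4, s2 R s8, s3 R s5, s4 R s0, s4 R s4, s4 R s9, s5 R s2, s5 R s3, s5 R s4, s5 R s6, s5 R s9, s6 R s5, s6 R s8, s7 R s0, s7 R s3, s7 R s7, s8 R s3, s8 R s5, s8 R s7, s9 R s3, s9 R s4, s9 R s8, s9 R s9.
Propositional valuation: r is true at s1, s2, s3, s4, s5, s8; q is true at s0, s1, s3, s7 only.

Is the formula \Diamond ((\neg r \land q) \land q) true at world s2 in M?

No

At s2: \Diamond ((\neg r \land q) \land q) requires (\neg r \land q) \land q at some successor in {s3, s4, s8}.
  At s3: (\neg r \land q) \land q is false.
  At s4: (\neg r \land q) \land q is false.
  At s8: (\neg r \land q) \land q is false.
So \Diamond ((\neg r \land q) \land q) is false at s2.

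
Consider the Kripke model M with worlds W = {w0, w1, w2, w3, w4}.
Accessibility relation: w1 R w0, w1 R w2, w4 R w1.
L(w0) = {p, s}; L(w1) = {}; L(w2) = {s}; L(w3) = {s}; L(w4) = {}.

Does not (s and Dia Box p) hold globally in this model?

Let φ = not (s and Dia Box p). Evaluate φ at each world:
  w0 (successors ∅): φ is true.
  w1 (successors {w0, w2}): φ is true.
  w2 (successors ∅): φ is true.
  w3 (successors ∅): φ is true.
  w4 (successors {w1}): φ is true.
For instance, at w4:
  At w4: s and Dia Box p is false, so not (s and Dia Box p) is true.
    At w4: s is false, Dia Box p is false, so s and Dia Box p is false.
      At w4: Dia Box p requires Box p at some successor in {w1}.
        At w1: Box p is false.
      So Dia Box p is false at w4.

Yes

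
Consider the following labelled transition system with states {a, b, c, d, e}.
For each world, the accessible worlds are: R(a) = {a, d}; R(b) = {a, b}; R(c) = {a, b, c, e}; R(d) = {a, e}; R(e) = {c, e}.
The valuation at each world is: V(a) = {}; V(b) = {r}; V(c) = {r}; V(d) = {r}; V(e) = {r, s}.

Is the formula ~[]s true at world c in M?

At c: []s is false, so ~[]s is true.
  At c: []s requires s at every successor {a, b, c, e}.
    s fails at a, so []s is false at c.

Yes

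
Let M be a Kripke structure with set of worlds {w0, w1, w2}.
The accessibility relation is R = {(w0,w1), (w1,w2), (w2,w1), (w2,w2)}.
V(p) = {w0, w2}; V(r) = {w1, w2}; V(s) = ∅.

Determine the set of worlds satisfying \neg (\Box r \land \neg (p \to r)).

Let φ = \neg (\Box r \land \neg (p \to r)). Evaluate φ at each world:
  w0 (successors {w1}): φ is false.
  w1 (successors {w2}): φ is true.
  w2 (successors {w1, w2}): φ is true.
For instance, at w2:
  At w2: \Box r \land \neg (p \to r) is false, so \neg (\Box r \land \neg (p \to r)) is true.
    At w2: \Box r is true, \neg (p \to r) is false, so \Box r \land \neg (p \to r) is false.
      At w2: \Box r requires r at every successor {w1, w2}.
        At w1: r is true.
        At w2: r is true.
      So \Box r is true at w2.
Satisfying worlds: {w1, w2}

w1, w2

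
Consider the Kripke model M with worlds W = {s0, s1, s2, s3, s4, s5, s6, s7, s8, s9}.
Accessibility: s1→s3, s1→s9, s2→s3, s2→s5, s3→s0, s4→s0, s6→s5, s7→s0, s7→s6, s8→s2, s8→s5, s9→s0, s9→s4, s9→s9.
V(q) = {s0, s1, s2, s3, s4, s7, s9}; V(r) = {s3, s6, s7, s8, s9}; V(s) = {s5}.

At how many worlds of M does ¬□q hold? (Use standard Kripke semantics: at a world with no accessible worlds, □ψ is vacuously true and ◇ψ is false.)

4

Recall that □ψ holds at a world iff ψ holds at every accessible world, and ◇ψ holds iff ψ holds at some accessible world.
Let φ = ¬□q. Evaluate φ at each world:
  s0 (successors ∅): φ is false.
  s1 (successors {s3, s9}): φ is false.
  s2 (successors {s3, s5}): φ is true.
  s3 (successors {s0}): φ is false.
  s4 (successors {s0}): φ is false.
  s5 (successors ∅): φ is false.
  s6 (successors {s5}): φ is true.
  s7 (successors {s0, s6}): φ is true.
  s8 (successors {s2, s5}): φ is true.
  s9 (successors {s0, s4, s9}): φ is false.
For instance, at s9:
  At s9: □q is true, so ¬□q is false.
    At s9: □q requires q at every successor {s0, s4, s9}.
      At s0: q is true.
      At s4: q is true.
      At s9: q is true.
    So □q is true at s9.
Satisfying worlds: {s2, s6, s7, s8}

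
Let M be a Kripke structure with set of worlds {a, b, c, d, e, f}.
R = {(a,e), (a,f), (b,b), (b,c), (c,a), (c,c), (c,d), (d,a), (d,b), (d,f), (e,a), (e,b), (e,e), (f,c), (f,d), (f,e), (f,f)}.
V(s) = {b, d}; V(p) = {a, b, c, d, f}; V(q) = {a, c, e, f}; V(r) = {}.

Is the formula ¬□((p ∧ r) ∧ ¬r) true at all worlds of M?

Let φ = ¬□((p ∧ r) ∧ ¬r). Evaluate φ at each world:
  a (successors {e, f}): φ is true.
  b (successors {b, c}): φ is true.
  c (successors {a, c, d}): φ is true.
  d (successors {a, b, f}): φ is true.
  e (successors {a, b, e}): φ is true.
  f (successors {c, d, e, f}): φ is true.
For instance, at b:
  At b: □((p ∧ r) ∧ ¬r) is false, so ¬□((p ∧ r) ∧ ¬r) is true.
    At b: □((p ∧ r) ∧ ¬r) requires (p ∧ r) ∧ ¬r at every successor {b, c}.
      (p ∧ r) ∧ ¬r fails at b, so □((p ∧ r) ∧ ¬r) is false at b.

Yes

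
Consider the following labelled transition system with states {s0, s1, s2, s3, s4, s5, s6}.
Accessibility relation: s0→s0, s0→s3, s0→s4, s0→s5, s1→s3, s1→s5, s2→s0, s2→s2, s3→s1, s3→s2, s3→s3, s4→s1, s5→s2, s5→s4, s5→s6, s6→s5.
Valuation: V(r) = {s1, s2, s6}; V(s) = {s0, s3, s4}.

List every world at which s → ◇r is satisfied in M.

s1, s2, s3, s4, s5, s6

Let φ = s → ◇r. Evaluate φ at each world:
  s0 (successors {s0, s3, s4, s5}): φ is false.
  s1 (successors {s3, s5}): φ is true.
  s2 (successors {s0, s2}): φ is true.
  s3 (successors {s1, s2, s3}): φ is true.
  s4 (successors {s1}): φ is true.
  s5 (successors {s2, s4, s6}): φ is true.
  s6 (successors {s5}): φ is true.
For instance, at s2:
  At s2: s is false, ◇r is true, so s → ◇r is true.
    At s2: ◇r requires r at some successor in {s0, s2}.
      r holds at s2, so ◇r is true at s2.
Satisfying worlds: {s1, s2, s3, s4, s5, s6}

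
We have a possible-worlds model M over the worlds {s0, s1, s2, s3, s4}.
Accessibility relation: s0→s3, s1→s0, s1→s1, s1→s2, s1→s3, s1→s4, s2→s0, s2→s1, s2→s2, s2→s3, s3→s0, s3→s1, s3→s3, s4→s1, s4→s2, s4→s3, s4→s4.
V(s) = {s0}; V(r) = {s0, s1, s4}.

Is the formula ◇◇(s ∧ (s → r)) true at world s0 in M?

At s0: ◇◇(s ∧ (s → r)) requires ◇(s ∧ (s → r)) at some successor in {s3}.
  ◇(s ∧ (s → r)) holds at s3, so ◇◇(s ∧ (s → r)) is true at s0.
    At s3: ◇(s ∧ (s → r)) requires s ∧ (s → r) at some successor in {s0, s1, s3}.
      s ∧ (s → r) holds at s0, so ◇(s ∧ (s → r)) is true at s3.

Yes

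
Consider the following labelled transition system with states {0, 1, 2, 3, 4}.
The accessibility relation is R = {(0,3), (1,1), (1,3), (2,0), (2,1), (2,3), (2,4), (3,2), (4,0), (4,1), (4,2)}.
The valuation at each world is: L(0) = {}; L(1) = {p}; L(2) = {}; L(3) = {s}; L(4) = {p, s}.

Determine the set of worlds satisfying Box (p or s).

0, 1

Recall that Box ψ holds at a world iff ψ holds at every accessible world, and Dia ψ holds iff ψ holds at some accessible world.
Let φ = Box (p or s). Evaluate φ at each world:
  0 (successors {3}): φ is true.
  1 (successors {1, 3}): φ is true.
  2 (successors {0, 1, 3, 4}): φ is false.
  3 (successors {2}): φ is false.
  4 (successors {0, 1, 2}): φ is false.
For instance, at 3:
  At 3: Box (p or s) requires p or s at every successor {2}.
    p or s fails at 2, so Box (p or s) is false at 3.
Satisfying worlds: {0, 1}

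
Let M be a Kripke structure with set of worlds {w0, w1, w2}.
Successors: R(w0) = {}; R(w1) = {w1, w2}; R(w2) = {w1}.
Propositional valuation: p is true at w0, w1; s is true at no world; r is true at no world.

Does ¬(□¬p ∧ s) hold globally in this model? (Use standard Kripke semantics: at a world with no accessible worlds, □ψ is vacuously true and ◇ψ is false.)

Yes

Recall that □ψ holds at a world iff ψ holds at every accessible world, and ◇ψ holds iff ψ holds at some accessible world.
Let φ = ¬(□¬p ∧ s). Evaluate φ at each world:
  w0 (successors ∅): φ is true.
  w1 (successors {w1, w2}): φ is true.
  w2 (successors {w1}): φ is true.
For instance, at w2:
  At w2: □¬p ∧ s is false, so ¬(□¬p ∧ s) is true.
    At w2: □¬p is false, s is false, so □¬p ∧ s is false.
      At w2: □¬p requires ¬p at every successor {w1}.
        ¬p fails at w1, so □¬p is false at w2.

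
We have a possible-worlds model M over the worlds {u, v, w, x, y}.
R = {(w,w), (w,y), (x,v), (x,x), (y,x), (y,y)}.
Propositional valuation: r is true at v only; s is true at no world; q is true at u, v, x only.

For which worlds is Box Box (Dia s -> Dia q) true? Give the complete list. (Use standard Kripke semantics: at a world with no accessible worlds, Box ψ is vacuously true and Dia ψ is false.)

u, v, w, x, y

Recall that Box ψ holds at a world iff ψ holds at every accessible world, and Dia ψ holds iff ψ holds at some accessible world.
Let φ = Box Box (Dia s -> Dia q). Evaluate φ at each world:
  u (successors ∅): φ is true.
  v (successors ∅): φ is true.
  w (successors {w, y}): φ is true.
  x (successors {v, x}): φ is true.
  y (successors {x, y}): φ is true.
For instance, at y:
  At y: Box Box (Dia s -> Dia q) requires Box (Dia s -> Dia q) at every successor {x, y}.
      At x: Box (Dia s -> Dia q) requires Dia s -> Dia q at every successor {v, x}.
        At v: Dia s -> Dia q is true.
        At x: Dia s -> Dia q is true.
      So Box (Dia s -> Dia q) is true at x.
      At y: Box (Dia s -> Dia q) requires Dia s -> Dia q at every successor {x, y}.
        At x: Dia s -> Dia q is true.
        At y: Dia s -> Dia q is true.
      So Box (Dia s -> Dia q) is true at y.
  So Box Box (Dia s -> Dia q) is true at y.
Satisfying worlds: {u, v, w, x, y}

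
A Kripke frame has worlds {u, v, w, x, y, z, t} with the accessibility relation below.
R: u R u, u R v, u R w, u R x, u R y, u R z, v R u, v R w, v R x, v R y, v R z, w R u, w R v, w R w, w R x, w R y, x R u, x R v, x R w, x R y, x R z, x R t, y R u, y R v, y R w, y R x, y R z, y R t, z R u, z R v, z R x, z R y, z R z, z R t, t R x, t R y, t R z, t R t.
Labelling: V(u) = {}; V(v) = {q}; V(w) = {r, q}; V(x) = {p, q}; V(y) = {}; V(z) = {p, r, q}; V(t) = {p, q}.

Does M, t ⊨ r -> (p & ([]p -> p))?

Yes

At t: r is false, p & ([]p -> p) is true, so r -> (p & ([]p -> p)) is true.
  At t: p is true, []p -> p is true, so p & ([]p -> p) is true.
    At t: []p is false, p is true, so []p -> p is true.
      At t: []p requires p at every successor {x, y, z, t}.
        p fails at y, so []p is false at t.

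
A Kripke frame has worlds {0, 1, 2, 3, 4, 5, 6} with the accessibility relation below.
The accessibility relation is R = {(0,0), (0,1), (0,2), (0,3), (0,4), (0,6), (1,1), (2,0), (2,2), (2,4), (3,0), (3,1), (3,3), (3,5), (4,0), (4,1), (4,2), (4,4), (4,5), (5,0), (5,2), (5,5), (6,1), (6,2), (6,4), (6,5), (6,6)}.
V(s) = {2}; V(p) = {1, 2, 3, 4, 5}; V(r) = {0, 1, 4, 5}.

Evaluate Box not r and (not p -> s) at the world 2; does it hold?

No

At 2: Box not r is false, not p -> s is true, so Box not r and (not p -> s) is false.
  At 2: Box not r requires not r at every successor {0, 2, 4}.
    not r fails at 0, so Box not r is false at 2.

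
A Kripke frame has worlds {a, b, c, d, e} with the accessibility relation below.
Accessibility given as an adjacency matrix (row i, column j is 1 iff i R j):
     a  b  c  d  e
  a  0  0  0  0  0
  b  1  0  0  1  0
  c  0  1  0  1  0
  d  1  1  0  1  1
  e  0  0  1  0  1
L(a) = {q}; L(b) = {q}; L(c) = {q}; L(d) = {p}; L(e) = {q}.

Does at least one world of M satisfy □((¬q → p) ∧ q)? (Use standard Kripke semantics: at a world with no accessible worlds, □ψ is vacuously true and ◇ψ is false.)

Recall that □ψ holds at a world iff ψ holds at every accessible world, and ◇ψ holds iff ψ holds at some accessible world.
Let φ = □((¬q → p) ∧ q). Evaluate φ at each world:
  a (successors ∅): φ is true.
  b (successors {a, d}): φ is false.
  c (successors {b, d}): φ is false.
  d (successors {a, b, d, e}): φ is false.
  e (successors {c, e}): φ is true.
Detail at a (witness):
  At a: no accessible worlds, so □((¬q → p) ∧ q) holds vacuously.

Yes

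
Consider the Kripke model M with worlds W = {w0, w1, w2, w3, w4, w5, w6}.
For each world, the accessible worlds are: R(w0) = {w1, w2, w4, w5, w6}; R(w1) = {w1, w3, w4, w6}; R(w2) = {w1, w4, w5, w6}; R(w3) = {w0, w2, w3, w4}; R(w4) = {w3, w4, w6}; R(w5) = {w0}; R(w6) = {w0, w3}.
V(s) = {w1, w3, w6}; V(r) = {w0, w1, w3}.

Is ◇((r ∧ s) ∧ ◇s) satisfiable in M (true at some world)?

Yes

Let φ = ◇((r ∧ s) ∧ ◇s). Evaluate φ at each world:
  w0 (successors {w1, w2, w4, w5, w6}): φ is true.
  w1 (successors {w1, w3, w4, w6}): φ is true.
  w2 (successors {w1, w4, w5, w6}): φ is true.
  w3 (successors {w0, w2, w3, w4}): φ is true.
  w4 (successors {w3, w4, w6}): φ is true.
  w5 (successors {w0}): φ is false.
  w6 (successors {w0, w3}): φ is true.
Detail at w0 (witness):
  At w0: ◇((r ∧ s) ∧ ◇s) requires (r ∧ s) ∧ ◇s at some successor in {w1, w2, w4, w5, w6}.
    (r ∧ s) ∧ ◇s holds at w1, so ◇((r ∧ s) ∧ ◇s) is true at w0.
      At w1: r ∧ s is true, ◇s is true, so (r ∧ s) ∧ ◇s is true.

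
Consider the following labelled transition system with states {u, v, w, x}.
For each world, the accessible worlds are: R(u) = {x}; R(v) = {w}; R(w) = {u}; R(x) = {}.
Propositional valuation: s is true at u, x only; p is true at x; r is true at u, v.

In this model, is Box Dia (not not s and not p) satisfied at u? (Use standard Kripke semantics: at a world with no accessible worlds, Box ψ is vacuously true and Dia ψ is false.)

No

At u: Box Dia (not not s and not p) requires Dia (not not s and not p) at every successor {x}.
  Dia (not not s and not p) fails at x, so Box Dia (not not s and not p) is false at u.
    At x: no accessible worlds, so Dia (not not s and not p) is false.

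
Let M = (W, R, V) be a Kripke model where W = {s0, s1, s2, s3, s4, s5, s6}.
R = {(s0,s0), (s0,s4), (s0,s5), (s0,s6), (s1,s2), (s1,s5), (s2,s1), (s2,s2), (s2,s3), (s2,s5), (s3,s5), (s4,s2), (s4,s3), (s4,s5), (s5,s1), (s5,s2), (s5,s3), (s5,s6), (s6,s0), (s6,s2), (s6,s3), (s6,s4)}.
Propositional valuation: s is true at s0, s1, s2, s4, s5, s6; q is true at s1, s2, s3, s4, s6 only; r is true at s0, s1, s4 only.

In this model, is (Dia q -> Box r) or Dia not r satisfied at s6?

Yes

Recall that Box ψ holds at a world iff ψ holds at every accessible world, and Dia ψ holds iff ψ holds at some accessible world.
At s6: Dia q -> Box r is false, Dia not r is true, so (Dia q -> Box r) or Dia not r is true.
  At s6: Dia q is true, Box r is false, so Dia q -> Box r is false.
    At s6: Dia q requires q at some successor in {s0, s2, s3, s4}.
      q holds at s2, so Dia q is true at s6.
    At s6: Box r requires r at every successor {s0, s2, s3, s4}.
      r fails at s2, so Box r is false at s6.
  At s6: Dia not r requires not r at some successor in {s0, s2, s3, s4}.
    not r holds at s2, so Dia not r is true at s6.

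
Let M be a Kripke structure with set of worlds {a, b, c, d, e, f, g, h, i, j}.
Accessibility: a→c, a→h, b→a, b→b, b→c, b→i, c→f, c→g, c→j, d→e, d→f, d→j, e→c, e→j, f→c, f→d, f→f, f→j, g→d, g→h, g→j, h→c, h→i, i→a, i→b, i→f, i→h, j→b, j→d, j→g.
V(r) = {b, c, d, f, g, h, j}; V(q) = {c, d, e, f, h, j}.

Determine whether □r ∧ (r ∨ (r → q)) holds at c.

At c: □r is true, r ∨ (r → q) is true, so □r ∧ (r ∨ (r → q)) is true.
  At c: □r requires r at every successor {f, g, j}.
    At f: r is true.
    At g: r is true.
    At j: r is true.
  So □r is true at c.

Yes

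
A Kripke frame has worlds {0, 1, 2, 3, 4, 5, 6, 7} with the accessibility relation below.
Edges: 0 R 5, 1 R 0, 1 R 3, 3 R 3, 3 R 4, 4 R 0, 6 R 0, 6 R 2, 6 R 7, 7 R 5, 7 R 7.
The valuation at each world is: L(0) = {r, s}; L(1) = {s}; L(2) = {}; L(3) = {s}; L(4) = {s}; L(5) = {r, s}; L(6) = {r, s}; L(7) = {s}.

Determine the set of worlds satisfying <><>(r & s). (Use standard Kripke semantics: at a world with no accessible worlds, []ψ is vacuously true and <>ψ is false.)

Recall that <>ψ holds at a world iff ψ holds at some accessible world.
Let φ = <><>(r & s). Evaluate φ at each world:
  0 (successors {5}): φ is false.
  1 (successors {0, 3}): φ is true.
  2 (successors ∅): φ is false.
  3 (successors {3, 4}): φ is true.
  4 (successors {0}): φ is true.
  5 (successors ∅): φ is false.
  6 (successors {0, 2, 7}): φ is true.
  7 (successors {5, 7}): φ is true.
For instance, at 4:
  At 4: <><>(r & s) requires <>(r & s) at some successor in {0}.
    <>(r & s) holds at 0, so <><>(r & s) is true at 4.
      At 0: <>(r & s) requires r & s at some successor in {5}.
        r & s holds at 5, so <>(r & s) is true at 0.
Satisfying worlds: {1, 3, 4, 6, 7}

1, 3, 4, 6, 7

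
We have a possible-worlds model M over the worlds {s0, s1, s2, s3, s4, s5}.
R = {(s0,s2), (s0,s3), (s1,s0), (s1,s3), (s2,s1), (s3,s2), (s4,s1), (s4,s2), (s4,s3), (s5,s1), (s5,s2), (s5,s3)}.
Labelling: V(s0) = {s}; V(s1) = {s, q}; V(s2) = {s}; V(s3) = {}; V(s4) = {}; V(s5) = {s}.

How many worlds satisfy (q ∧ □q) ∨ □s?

Let φ = (q ∧ □q) ∨ □s. Evaluate φ at each world:
  s0 (successors {s2, s3}): φ is false.
  s1 (successors {s0, s3}): φ is false.
  s2 (successors {s1}): φ is true.
  s3 (successors {s2}): φ is true.
  s4 (successors {s1, s2, s3}): φ is false.
  s5 (successors {s1, s2, s3}): φ is false.
For instance, at s1:
  At s1: q ∧ □q is false, □s is false, so (q ∧ □q) ∨ □s is false.
    At s1: q is true, □q is false, so q ∧ □q is false.
      At s1: □q requires q at every successor {s0, s3}.
        q fails at s0, so □q is false at s1.
    At s1: □s requires s at every successor {s0, s3}.
      s fails at s3, so □s is false at s1.
Satisfying worlds: {s2, s3}

2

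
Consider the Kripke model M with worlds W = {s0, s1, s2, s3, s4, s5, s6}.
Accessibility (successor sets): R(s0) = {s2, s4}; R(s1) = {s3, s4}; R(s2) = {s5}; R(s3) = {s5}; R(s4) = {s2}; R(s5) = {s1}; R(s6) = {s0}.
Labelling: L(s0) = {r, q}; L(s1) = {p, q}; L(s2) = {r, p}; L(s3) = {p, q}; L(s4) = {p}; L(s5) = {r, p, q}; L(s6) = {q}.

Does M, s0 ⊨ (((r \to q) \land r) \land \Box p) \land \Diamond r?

Yes

At s0: ((r \to q) \land r) \land \Box p is true, \Diamond r is true, so (((r \to q) \land r) \land \Box p) \land \Diamond r is true.
  At s0: (r \to q) \land r is true, \Box p is true, so ((r \to q) \land r) \land \Box p is true.
    At s0: \Box p requires p at every successor {s2, s4}.
      At s2: p is true.
      At s4: p is true.
    So \Box p is true at s0.
  At s0: \Diamond r requires r at some successor in {s2, s4}.
    r holds at s2, so \Diamond r is true at s0.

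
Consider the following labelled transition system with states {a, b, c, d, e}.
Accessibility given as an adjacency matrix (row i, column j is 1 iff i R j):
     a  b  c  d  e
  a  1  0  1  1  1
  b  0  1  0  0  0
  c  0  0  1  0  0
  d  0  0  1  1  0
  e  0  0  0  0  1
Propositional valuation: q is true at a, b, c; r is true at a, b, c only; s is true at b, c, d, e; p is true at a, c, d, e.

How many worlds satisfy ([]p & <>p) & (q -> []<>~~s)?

4

Let φ = ([]p & <>p) & (q -> []<>~~s). Evaluate φ at each world:
  a (successors {a, c, d, e}): φ is true.
  b (successors {b}): φ is false.
  c (successors {c}): φ is true.
  d (successors {c, d}): φ is true.
  e (successors {e}): φ is true.
For instance, at e:
  At e: []p & <>p is true, q -> []<>~~s is true, so ([]p & <>p) & (q -> []<>~~s) is true.
    At e: []p is true, <>p is true, so []p & <>p is true.
      At e: []p requires p at every successor {e}.
        At e: p is true.
      So []p is true at e.
      At e: <>p requires p at some successor in {e}.
        p holds at e, so <>p is true at e.
    At e: q is false, []<>~~s is true, so q -> []<>~~s is true.
      At e: []<>~~s requires <>~~s at every successor {e}.
        At e: <>~~s is true.
      So []<>~~s is true at e.
Satisfying worlds: {a, c, d, e}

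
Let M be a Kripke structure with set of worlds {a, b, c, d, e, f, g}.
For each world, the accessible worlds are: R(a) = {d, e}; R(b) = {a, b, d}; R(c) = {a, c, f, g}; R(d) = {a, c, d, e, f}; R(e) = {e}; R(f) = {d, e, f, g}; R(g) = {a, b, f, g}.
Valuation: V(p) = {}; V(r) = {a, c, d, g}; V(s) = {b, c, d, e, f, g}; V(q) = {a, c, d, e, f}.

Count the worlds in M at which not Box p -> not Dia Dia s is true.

0

Let φ = not Box p -> not Dia Dia s. Evaluate φ at each world:
  a (successors {d, e}): φ is false.
  b (successors {a, b, d}): φ is false.
  c (successors {a, c, f, g}): φ is false.
  d (successors {a, c, d, e, f}): φ is false.
  e (successors {e}): φ is false.
  f (successors {d, e, f, g}): φ is false.
  g (successors {a, b, f, g}): φ is false.
For instance, at e:
  At e: not Box p is true, not Dia Dia s is false, so not Box p -> not Dia Dia s is false.
    At e: Box p is false, so not Box p is true.
      At e: Box p requires p at every successor {e}.
        p fails at e, so Box p is false at e.
    At e: Dia Dia s is true, so not Dia Dia s is false.
      At e: Dia Dia s requires Dia s at some successor in {e}.
        Dia s holds at e, so Dia Dia s is true at e.
Satisfying worlds: none.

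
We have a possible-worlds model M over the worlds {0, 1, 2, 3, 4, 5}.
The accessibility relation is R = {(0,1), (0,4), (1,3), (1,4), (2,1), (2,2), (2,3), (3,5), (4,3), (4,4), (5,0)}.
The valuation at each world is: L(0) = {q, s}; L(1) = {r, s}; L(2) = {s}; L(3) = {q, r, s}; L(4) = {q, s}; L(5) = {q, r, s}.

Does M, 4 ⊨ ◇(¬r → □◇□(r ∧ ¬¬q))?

Recall that □ψ holds at a world iff ψ holds at every accessible world, and ◇ψ holds iff ψ holds at some accessible world.
At 4: ◇(¬r → □◇□(r ∧ ¬¬q)) requires ¬r → □◇□(r ∧ ¬¬q) at some successor in {3, 4}.
  ¬r → □◇□(r ∧ ¬¬q) holds at 3, so ◇(¬r → □◇□(r ∧ ¬¬q)) is true at 4.
    At 3: ¬r is false, □◇□(r ∧ ¬¬q) is false, so ¬r → □◇□(r ∧ ¬¬q) is true.
      At 3: □◇□(r ∧ ¬¬q) requires ◇□(r ∧ ¬¬q) at every successor {5}.
        ◇□(r ∧ ¬¬q) fails at 5, so □◇□(r ∧ ¬¬q) is false at 3.

Yes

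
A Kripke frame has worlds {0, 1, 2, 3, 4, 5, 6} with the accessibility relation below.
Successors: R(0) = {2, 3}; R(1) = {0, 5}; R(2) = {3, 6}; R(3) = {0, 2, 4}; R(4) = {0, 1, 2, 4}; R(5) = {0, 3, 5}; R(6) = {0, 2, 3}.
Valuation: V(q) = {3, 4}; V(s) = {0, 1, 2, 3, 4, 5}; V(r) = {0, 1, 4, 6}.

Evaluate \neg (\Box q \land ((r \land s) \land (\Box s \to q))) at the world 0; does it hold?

At 0: \Box q \land ((r \land s) \land (\Box s \to q)) is false, so \neg (\Box q \land ((r \land s) \land (\Box s \to q))) is true.
  At 0: \Box q is false, (r \land s) \land (\Box s \to q) is false, so \Box q \land ((r \land s) \land (\Box s \to q)) is false.
    At 0: \Box q requires q at every successor {2, 3}.
      q fails at 2, so \Box q is false at 0.
    At 0: r \land s is true, \Box s \to q is false, so (r \land s) \land (\Box s \to q) is false.
      At 0: \Box s is true, q is false, so \Box s \to q is false.

Yes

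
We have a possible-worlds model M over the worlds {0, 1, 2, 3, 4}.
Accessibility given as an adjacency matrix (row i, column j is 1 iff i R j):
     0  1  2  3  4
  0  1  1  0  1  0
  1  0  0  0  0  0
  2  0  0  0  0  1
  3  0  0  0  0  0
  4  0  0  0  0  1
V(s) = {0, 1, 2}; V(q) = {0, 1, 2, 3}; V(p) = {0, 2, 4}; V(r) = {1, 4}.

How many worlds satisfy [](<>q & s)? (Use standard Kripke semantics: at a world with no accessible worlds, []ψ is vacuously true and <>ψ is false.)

2

Recall that []ψ holds at a world iff ψ holds at every accessible world, and <>ψ holds iff ψ holds at some accessible world.
Let φ = [](<>q & s). Evaluate φ at each world:
  0 (successors {0, 1, 3}): φ is false.
  1 (successors ∅): φ is true.
  2 (successors {4}): φ is false.
  3 (successors ∅): φ is true.
  4 (successors {4}): φ is false.
For instance, at 4:
  At 4: [](<>q & s) requires <>q & s at every successor {4}.
    <>q & s fails at 4, so [](<>q & s) is false at 4.
      At 4: <>q is false, s is false, so <>q & s is false.
Satisfying worlds: {1, 3}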